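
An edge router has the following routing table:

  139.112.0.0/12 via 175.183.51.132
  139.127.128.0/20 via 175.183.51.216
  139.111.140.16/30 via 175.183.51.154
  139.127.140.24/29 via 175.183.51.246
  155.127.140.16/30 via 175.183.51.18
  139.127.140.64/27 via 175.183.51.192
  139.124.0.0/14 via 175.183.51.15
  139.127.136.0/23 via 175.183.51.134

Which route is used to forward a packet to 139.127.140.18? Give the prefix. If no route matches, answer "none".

139.127.128.0/20

Entries matching 139.127.140.18:
  139.112.0.0/12 (139.112.0.0 - 139.127.255.255)
  139.124.0.0/14 (139.124.0.0 - 139.127.255.255)
  139.127.128.0/20 (139.127.128.0 - 139.127.143.255)
Most specific is 139.127.128.0/20.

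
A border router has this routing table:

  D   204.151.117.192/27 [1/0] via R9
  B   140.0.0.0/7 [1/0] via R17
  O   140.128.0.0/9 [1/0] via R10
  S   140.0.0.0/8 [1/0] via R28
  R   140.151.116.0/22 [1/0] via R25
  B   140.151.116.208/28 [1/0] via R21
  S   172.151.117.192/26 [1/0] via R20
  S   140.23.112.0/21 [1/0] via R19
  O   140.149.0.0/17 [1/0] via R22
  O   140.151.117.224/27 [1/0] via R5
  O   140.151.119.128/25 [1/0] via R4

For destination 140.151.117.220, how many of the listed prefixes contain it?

Prefixes containing 140.151.117.220:
  140.0.0.0/7 (140.0.0.0 - 141.255.255.255)
  140.0.0.0/8 (140.0.0.0 - 140.255.255.255)
  140.128.0.0/9 (140.128.0.0 - 140.255.255.255)
  140.151.116.0/22 (140.151.116.0 - 140.151.119.255)
Total matching entries: 4.

4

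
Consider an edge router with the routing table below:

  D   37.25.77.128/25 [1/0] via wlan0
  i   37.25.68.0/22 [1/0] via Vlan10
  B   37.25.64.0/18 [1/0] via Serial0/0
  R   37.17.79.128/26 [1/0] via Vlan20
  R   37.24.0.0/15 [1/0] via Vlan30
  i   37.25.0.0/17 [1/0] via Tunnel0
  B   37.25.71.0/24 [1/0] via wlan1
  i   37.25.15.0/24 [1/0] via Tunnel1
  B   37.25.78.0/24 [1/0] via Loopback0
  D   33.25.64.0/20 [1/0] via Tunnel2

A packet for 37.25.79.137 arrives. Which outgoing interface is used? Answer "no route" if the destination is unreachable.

Serial0/0

Routes whose prefix contains 37.25.79.137:
  37.24.0.0/15 (37.24.0.0 - 37.25.255.255) -> Vlan30
  37.25.0.0/17 (37.25.0.0 - 37.25.127.255) -> Tunnel0
  37.25.64.0/18 (37.25.64.0 - 37.25.127.255) -> Serial0/0
More-specific entries that do NOT match:
  37.17.79.128/26 (37.17.79.128 - 37.17.79.191) does not contain 37.25.79.137
  37.25.77.128/25 (37.25.77.128 - 37.25.77.255) does not contain 37.25.79.137
  37.25.71.0/24 (37.25.71.0 - 37.25.71.255) does not contain 37.25.79.137
  37.25.15.0/24 (37.25.15.0 - 37.25.15.255) does not contain 37.25.79.137
  37.25.78.0/24 (37.25.78.0 - 37.25.78.255) does not contain 37.25.79.137
  37.25.68.0/22 (37.25.68.0 - 37.25.71.255) does not contain 37.25.79.137
  33.25.64.0/20 (33.25.64.0 - 33.25.79.255) does not contain 37.25.79.137
Longest matching prefix is /18 -> interface Serial0/0.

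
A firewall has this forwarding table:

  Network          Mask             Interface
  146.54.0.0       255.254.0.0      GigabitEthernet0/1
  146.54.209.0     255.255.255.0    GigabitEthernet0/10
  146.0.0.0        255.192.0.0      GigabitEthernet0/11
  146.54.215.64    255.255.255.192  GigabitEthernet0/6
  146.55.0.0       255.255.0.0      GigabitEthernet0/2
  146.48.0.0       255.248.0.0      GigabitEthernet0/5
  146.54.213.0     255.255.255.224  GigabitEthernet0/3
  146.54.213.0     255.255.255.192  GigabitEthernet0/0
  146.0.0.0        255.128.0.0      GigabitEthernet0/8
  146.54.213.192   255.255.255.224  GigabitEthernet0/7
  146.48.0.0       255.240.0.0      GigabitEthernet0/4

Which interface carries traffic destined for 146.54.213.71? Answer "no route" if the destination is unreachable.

Routes whose prefix contains 146.54.213.71:
  146.0.0.0/9 (146.0.0.0 - 146.127.255.255) -> GigabitEthernet0/8
  146.0.0.0/10 (146.0.0.0 - 146.63.255.255) -> GigabitEthernet0/11
  146.48.0.0/12 (146.48.0.0 - 146.63.255.255) -> GigabitEthernet0/4
  146.48.0.0/13 (146.48.0.0 - 146.55.255.255) -> GigabitEthernet0/5
  146.54.0.0/15 (146.54.0.0 - 146.55.255.255) -> GigabitEthernet0/1
More-specific entries that do NOT match:
  146.54.213.0/27 (146.54.213.0 - 146.54.213.31) does not contain 146.54.213.71
  146.54.213.192/27 (146.54.213.192 - 146.54.213.223) does not contain 146.54.213.71
  146.54.215.64/26 (146.54.215.64 - 146.54.215.127) does not contain 146.54.213.71
  146.54.213.0/26 (146.54.213.0 - 146.54.213.63) does not contain 146.54.213.71
  146.54.209.0/24 (146.54.209.0 - 146.54.209.255) does not contain 146.54.213.71
  146.55.0.0/16 (146.55.0.0 - 146.55.255.255) does not contain 146.54.213.71
Longest matching prefix is /15 -> interface GigabitEthernet0/1.

GigabitEthernet0/1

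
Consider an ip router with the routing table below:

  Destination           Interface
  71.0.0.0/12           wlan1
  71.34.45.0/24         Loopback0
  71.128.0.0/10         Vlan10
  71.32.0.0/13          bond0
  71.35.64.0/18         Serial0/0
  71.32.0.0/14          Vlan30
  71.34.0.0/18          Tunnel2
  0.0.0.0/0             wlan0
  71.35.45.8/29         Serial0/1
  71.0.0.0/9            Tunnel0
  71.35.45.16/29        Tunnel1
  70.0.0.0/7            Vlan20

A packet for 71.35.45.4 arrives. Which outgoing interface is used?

Routes whose prefix contains 71.35.45.4:
  0.0.0.0/0 (default, matches everything) -> wlan0
  70.0.0.0/7 (70.0.0.0 - 71.255.255.255) -> Vlan20
  71.0.0.0/9 (71.0.0.0 - 71.127.255.255) -> Tunnel0
  71.32.0.0/13 (71.32.0.0 - 71.39.255.255) -> bond0
  71.32.0.0/14 (71.32.0.0 - 71.35.255.255) -> Vlan30
More-specific entries that do NOT match:
  71.35.45.8/29 (71.35.45.8 - 71.35.45.15) does not contain 71.35.45.4
  71.35.45.16/29 (71.35.45.16 - 71.35.45.23) does not contain 71.35.45.4
  71.34.45.0/24 (71.34.45.0 - 71.34.45.255) does not contain 71.35.45.4
  71.35.64.0/18 (71.35.64.0 - 71.35.127.255) does not contain 71.35.45.4
  71.34.0.0/18 (71.34.0.0 - 71.34.63.255) does not contain 71.35.45.4
Longest matching prefix is /14 -> interface Vlan30.

Vlan30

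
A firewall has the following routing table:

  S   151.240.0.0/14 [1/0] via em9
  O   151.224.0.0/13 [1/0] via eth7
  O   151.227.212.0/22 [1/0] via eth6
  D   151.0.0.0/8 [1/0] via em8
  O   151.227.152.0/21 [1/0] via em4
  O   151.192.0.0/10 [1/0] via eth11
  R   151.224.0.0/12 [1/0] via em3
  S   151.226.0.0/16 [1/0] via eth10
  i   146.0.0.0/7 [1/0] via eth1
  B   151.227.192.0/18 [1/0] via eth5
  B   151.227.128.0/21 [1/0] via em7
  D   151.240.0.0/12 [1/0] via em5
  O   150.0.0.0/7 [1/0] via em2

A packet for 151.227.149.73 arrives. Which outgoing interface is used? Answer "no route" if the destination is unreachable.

eth7

Routes whose prefix contains 151.227.149.73:
  150.0.0.0/7 (150.0.0.0 - 151.255.255.255) -> em2
  151.0.0.0/8 (151.0.0.0 - 151.255.255.255) -> em8
  151.192.0.0/10 (151.192.0.0 - 151.255.255.255) -> eth11
  151.224.0.0/12 (151.224.0.0 - 151.239.255.255) -> em3
  151.224.0.0/13 (151.224.0.0 - 151.231.255.255) -> eth7
More-specific entries that do NOT match:
  151.227.212.0/22 (151.227.212.0 - 151.227.215.255) does not contain 151.227.149.73
  151.227.152.0/21 (151.227.152.0 - 151.227.159.255) does not contain 151.227.149.73
  151.227.128.0/21 (151.227.128.0 - 151.227.135.255) does not contain 151.227.149.73
  151.227.192.0/18 (151.227.192.0 - 151.227.255.255) does not contain 151.227.149.73
  151.226.0.0/16 (151.226.0.0 - 151.226.255.255) does not contain 151.227.149.73
  151.240.0.0/14 (151.240.0.0 - 151.243.255.255) does not contain 151.227.149.73
Longest matching prefix is /13 -> interface eth7.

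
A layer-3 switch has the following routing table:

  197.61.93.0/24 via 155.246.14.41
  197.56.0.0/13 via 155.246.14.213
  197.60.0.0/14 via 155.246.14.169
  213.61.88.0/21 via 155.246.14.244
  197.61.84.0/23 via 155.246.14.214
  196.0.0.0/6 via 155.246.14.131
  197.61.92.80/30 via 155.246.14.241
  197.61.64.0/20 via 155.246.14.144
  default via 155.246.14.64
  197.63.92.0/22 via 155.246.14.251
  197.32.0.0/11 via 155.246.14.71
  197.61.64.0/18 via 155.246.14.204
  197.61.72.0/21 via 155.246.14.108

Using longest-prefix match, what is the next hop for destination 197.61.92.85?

Routes whose prefix contains 197.61.92.85:
  0.0.0.0/0 (default, matches everything) -> 155.246.14.64
  196.0.0.0/6 (196.0.0.0 - 199.255.255.255) -> 155.246.14.131
  197.32.0.0/11 (197.32.0.0 - 197.63.255.255) -> 155.246.14.71
  197.56.0.0/13 (197.56.0.0 - 197.63.255.255) -> 155.246.14.213
  197.60.0.0/14 (197.60.0.0 - 197.63.255.255) -> 155.246.14.169
  197.61.64.0/18 (197.61.64.0 - 197.61.127.255) -> 155.246.14.204
More-specific entries that do NOT match:
  197.61.92.80/30 (197.61.92.80 - 197.61.92.83) does not contain 197.61.92.85
  197.61.93.0/24 (197.61.93.0 - 197.61.93.255) does not contain 197.61.92.85
  197.61.84.0/23 (197.61.84.0 - 197.61.85.255) does not contain 197.61.92.85
  197.63.92.0/22 (197.63.92.0 - 197.63.95.255) does not contain 197.61.92.85
  213.61.88.0/21 (213.61.88.0 - 213.61.95.255) does not contain 197.61.92.85
  197.61.72.0/21 (197.61.72.0 - 197.61.79.255) does not contain 197.61.92.85
  197.61.64.0/20 (197.61.64.0 - 197.61.79.255) does not contain 197.61.92.85
Longest matching prefix is /18 -> next hop 155.246.14.204.

155.246.14.204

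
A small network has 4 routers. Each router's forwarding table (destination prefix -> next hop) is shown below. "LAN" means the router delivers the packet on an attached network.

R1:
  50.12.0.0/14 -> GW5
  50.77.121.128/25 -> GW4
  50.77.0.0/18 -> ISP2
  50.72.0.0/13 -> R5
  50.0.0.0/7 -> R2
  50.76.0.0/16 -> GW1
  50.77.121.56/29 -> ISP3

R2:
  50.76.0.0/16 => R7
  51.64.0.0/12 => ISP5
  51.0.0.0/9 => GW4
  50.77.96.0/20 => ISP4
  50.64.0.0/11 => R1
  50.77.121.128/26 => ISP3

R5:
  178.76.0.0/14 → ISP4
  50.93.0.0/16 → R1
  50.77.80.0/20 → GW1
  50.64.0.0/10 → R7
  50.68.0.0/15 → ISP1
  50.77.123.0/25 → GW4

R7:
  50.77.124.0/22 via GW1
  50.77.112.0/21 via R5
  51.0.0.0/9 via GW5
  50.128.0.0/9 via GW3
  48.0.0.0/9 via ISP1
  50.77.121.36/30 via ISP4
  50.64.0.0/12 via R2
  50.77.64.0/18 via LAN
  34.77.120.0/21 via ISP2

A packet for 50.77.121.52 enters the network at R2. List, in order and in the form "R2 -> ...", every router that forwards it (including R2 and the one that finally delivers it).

R2 -> R1 -> R5 -> R7

At R2: longest match for 50.77.121.52 is 50.64.0.0/11 -> R1
At R1: longest match for 50.77.121.52 is 50.72.0.0/13 -> R5
At R5: longest match for 50.77.121.52 is 50.64.0.0/10 -> R7
At R7: longest match for 50.77.121.52 is 50.77.64.0/18 -> LAN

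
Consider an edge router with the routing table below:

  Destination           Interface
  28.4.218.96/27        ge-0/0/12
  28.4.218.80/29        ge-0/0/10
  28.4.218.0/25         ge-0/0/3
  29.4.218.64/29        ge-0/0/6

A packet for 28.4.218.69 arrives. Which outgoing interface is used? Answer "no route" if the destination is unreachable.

ge-0/0/3

Routes whose prefix contains 28.4.218.69:
  28.4.218.0/25 (28.4.218.0 - 28.4.218.127) -> ge-0/0/3
More-specific entries that do NOT match:
  28.4.218.80/29 (28.4.218.80 - 28.4.218.87) does not contain 28.4.218.69
  29.4.218.64/29 (29.4.218.64 - 29.4.218.71) does not contain 28.4.218.69
  28.4.218.96/27 (28.4.218.96 - 28.4.218.127) does not contain 28.4.218.69
Longest matching prefix is /25 -> interface ge-0/0/3.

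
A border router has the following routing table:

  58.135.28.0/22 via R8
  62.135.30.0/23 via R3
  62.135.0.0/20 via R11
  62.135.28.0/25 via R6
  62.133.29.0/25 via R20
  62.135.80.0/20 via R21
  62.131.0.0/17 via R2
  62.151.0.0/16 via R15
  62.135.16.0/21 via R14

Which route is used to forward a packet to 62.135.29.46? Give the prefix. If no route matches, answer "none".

none

62.135.29.46 is outside every listed prefix and there is no default route.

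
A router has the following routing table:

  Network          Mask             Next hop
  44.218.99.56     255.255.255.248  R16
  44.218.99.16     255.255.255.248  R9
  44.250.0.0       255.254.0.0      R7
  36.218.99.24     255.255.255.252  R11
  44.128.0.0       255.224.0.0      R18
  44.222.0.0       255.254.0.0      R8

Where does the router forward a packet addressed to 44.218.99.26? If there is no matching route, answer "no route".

no route

No entry's prefix contains 44.218.99.26; there is no default route.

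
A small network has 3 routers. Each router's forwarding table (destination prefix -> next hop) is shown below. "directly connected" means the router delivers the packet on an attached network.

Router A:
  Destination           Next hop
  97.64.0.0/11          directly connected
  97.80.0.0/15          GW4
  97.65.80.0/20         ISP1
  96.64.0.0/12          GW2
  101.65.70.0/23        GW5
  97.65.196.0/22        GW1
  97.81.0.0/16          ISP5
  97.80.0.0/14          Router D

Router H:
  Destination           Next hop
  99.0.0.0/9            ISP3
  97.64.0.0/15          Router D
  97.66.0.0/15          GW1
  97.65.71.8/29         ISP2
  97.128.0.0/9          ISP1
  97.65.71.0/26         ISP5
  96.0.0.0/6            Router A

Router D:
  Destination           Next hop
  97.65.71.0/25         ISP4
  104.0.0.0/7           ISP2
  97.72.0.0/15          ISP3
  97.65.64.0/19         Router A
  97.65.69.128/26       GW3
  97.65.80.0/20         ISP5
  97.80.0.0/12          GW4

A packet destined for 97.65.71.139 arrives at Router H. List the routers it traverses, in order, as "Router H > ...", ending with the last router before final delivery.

Router H > Router D > Router A

At Router H: longest match for 97.65.71.139 is 97.64.0.0/15 -> Router D
At Router D: longest match for 97.65.71.139 is 97.65.64.0/19 -> Router A
At Router A: longest match for 97.65.71.139 is 97.64.0.0/11 -> directly connected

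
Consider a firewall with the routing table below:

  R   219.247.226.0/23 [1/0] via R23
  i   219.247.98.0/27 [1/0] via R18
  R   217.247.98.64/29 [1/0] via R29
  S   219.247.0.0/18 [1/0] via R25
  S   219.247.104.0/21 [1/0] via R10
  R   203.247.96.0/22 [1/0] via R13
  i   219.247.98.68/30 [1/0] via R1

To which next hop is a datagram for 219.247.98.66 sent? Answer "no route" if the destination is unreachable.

no route

No entry's prefix contains 219.247.98.66; there is no default route.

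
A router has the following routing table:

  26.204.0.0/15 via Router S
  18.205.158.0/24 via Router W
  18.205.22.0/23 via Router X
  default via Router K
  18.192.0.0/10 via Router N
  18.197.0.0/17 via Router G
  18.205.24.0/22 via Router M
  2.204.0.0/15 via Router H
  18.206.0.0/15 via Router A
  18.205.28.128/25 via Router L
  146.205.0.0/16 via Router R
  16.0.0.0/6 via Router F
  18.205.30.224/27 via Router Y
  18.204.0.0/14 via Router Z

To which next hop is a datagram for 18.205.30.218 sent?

Router Z

Routes whose prefix contains 18.205.30.218:
  0.0.0.0/0 (default, matches everything) -> Router K
  16.0.0.0/6 (16.0.0.0 - 19.255.255.255) -> Router F
  18.192.0.0/10 (18.192.0.0 - 18.255.255.255) -> Router N
  18.204.0.0/14 (18.204.0.0 - 18.207.255.255) -> Router Z
More-specific entries that do NOT match:
  18.205.30.224/27 (18.205.30.224 - 18.205.30.255) does not contain 18.205.30.218
  18.205.28.128/25 (18.205.28.128 - 18.205.28.255) does not contain 18.205.30.218
  18.205.158.0/24 (18.205.158.0 - 18.205.158.255) does not contain 18.205.30.218
  18.205.22.0/23 (18.205.22.0 - 18.205.23.255) does not contain 18.205.30.218
  18.205.24.0/22 (18.205.24.0 - 18.205.27.255) does not contain 18.205.30.218
  18.197.0.0/17 (18.197.0.0 - 18.197.127.255) does not contain 18.205.30.218
  146.205.0.0/16 (146.205.0.0 - 146.205.255.255) does not contain 18.205.30.218
  26.204.0.0/15 (26.204.0.0 - 26.205.255.255) does not contain 18.205.30.218
  2.204.0.0/15 (2.204.0.0 - 2.205.255.255) does not contain 18.205.30.218
  18.206.0.0/15 (18.206.0.0 - 18.207.255.255) does not contain 18.205.30.218
Longest matching prefix is /14 -> next hop Router Z.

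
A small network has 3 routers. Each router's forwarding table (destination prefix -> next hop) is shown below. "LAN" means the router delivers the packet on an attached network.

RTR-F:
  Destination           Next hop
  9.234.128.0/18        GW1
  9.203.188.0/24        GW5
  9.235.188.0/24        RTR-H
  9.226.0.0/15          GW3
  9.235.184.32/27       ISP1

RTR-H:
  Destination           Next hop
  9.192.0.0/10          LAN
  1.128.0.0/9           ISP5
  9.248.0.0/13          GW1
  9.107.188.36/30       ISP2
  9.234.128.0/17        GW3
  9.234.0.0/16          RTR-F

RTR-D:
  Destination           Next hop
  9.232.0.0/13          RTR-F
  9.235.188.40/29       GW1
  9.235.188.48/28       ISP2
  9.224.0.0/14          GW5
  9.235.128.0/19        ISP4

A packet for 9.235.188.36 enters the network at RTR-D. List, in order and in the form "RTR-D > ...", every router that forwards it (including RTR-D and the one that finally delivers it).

RTR-D > RTR-F > RTR-H

At RTR-D: longest match for 9.235.188.36 is 9.232.0.0/13 -> RTR-F
At RTR-F: longest match for 9.235.188.36 is 9.235.188.0/24 -> RTR-H
At RTR-H: longest match for 9.235.188.36 is 9.192.0.0/10 -> LAN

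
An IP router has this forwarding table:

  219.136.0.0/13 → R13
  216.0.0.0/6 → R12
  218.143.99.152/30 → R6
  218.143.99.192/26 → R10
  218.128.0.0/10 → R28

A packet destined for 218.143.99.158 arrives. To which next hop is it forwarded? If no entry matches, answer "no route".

R28

Routes whose prefix contains 218.143.99.158:
  216.0.0.0/6 (216.0.0.0 - 219.255.255.255) -> R12
  218.128.0.0/10 (218.128.0.0 - 218.191.255.255) -> R28
More-specific entries that do NOT match:
  218.143.99.152/30 (218.143.99.152 - 218.143.99.155) does not contain 218.143.99.158
  218.143.99.192/26 (218.143.99.192 - 218.143.99.255) does not contain 218.143.99.158
  219.136.0.0/13 (219.136.0.0 - 219.143.255.255) does not contain 218.143.99.158
Longest matching prefix is /10 -> next hop R28.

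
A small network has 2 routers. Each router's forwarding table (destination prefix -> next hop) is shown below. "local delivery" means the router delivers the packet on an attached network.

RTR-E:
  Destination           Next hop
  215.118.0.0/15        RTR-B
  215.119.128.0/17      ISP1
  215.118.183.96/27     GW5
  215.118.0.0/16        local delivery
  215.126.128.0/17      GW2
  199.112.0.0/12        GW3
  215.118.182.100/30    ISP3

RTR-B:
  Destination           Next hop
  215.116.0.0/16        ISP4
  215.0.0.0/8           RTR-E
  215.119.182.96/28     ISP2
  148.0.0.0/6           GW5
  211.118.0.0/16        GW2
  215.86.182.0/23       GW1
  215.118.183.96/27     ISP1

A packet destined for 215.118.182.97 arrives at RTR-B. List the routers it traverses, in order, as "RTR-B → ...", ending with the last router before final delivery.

At RTR-B: longest match for 215.118.182.97 is 215.0.0.0/8 -> RTR-E
At RTR-E: longest match for 215.118.182.97 is 215.118.0.0/16 -> local delivery

RTR-B → RTR-E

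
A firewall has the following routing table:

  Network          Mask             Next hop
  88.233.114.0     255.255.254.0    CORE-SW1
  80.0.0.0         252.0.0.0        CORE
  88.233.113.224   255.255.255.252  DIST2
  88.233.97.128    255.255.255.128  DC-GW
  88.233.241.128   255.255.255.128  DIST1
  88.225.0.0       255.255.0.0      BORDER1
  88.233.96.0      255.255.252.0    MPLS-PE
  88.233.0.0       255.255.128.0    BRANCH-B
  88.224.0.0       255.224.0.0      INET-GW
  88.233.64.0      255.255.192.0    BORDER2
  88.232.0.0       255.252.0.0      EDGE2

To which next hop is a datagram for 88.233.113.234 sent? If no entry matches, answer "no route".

Routes whose prefix contains 88.233.113.234:
  88.224.0.0/11 (88.224.0.0 - 88.255.255.255) -> INET-GW
  88.232.0.0/14 (88.232.0.0 - 88.235.255.255) -> EDGE2
  88.233.0.0/17 (88.233.0.0 - 88.233.127.255) -> BRANCH-B
  88.233.64.0/18 (88.233.64.0 - 88.233.127.255) -> BORDER2
More-specific entries that do NOT match:
  88.233.113.224/30 (88.233.113.224 - 88.233.113.227) does not contain 88.233.113.234
  88.233.97.128/25 (88.233.97.128 - 88.233.97.255) does not contain 88.233.113.234
  88.233.241.128/25 (88.233.241.128 - 88.233.241.255) does not contain 88.233.113.234
  88.233.114.0/23 (88.233.114.0 - 88.233.115.255) does not contain 88.233.113.234
  88.233.96.0/22 (88.233.96.0 - 88.233.99.255) does not contain 88.233.113.234
Longest matching prefix is /18 -> next hop BORDER2.

BORDER2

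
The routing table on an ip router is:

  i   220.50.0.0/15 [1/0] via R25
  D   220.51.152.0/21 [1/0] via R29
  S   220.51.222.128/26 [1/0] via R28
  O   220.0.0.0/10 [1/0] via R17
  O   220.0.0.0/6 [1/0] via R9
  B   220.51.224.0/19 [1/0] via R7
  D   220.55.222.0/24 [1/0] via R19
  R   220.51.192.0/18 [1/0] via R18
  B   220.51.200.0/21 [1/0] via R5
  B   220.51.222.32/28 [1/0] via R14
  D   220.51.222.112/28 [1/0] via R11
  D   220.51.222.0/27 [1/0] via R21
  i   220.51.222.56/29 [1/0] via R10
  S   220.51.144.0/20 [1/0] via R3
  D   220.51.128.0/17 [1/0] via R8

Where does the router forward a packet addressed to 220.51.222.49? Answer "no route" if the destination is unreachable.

Routes whose prefix contains 220.51.222.49:
  220.0.0.0/6 (220.0.0.0 - 223.255.255.255) -> R9
  220.0.0.0/10 (220.0.0.0 - 220.63.255.255) -> R17
  220.50.0.0/15 (220.50.0.0 - 220.51.255.255) -> R25
  220.51.128.0/17 (220.51.128.0 - 220.51.255.255) -> R8
  220.51.192.0/18 (220.51.192.0 - 220.51.255.255) -> R18
More-specific entries that do NOT match:
  220.51.222.56/29 (220.51.222.56 - 220.51.222.63) does not contain 220.51.222.49
  220.51.222.32/28 (220.51.222.32 - 220.51.222.47) does not contain 220.51.222.49
  220.51.222.112/28 (220.51.222.112 - 220.51.222.127) does not contain 220.51.222.49
  220.51.222.0/27 (220.51.222.0 - 220.51.222.31) does not contain 220.51.222.49
  220.51.222.128/26 (220.51.222.128 - 220.51.222.191) does not contain 220.51.222.49
  220.55.222.0/24 (220.55.222.0 - 220.55.222.255) does not contain 220.51.222.49
  220.51.152.0/21 (220.51.152.0 - 220.51.159.255) does not contain 220.51.222.49
  220.51.200.0/21 (220.51.200.0 - 220.51.207.255) does not contain 220.51.222.49
  220.51.144.0/20 (220.51.144.0 - 220.51.159.255) does not contain 220.51.222.49
  220.51.224.0/19 (220.51.224.0 - 220.51.255.255) does not contain 220.51.222.49
Longest matching prefix is /18 -> next hop R18.

R18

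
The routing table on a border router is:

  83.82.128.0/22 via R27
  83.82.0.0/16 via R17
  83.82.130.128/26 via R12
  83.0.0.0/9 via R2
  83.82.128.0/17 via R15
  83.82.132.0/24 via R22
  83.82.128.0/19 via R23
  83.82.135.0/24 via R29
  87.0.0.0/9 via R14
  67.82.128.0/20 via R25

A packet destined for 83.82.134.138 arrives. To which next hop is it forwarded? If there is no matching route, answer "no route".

Routes whose prefix contains 83.82.134.138:
  83.0.0.0/9 (83.0.0.0 - 83.127.255.255) -> R2
  83.82.0.0/16 (83.82.0.0 - 83.82.255.255) -> R17
  83.82.128.0/17 (83.82.128.0 - 83.82.255.255) -> R15
  83.82.128.0/19 (83.82.128.0 - 83.82.159.255) -> R23
More-specific entries that do NOT match:
  83.82.130.128/26 (83.82.130.128 - 83.82.130.191) does not contain 83.82.134.138
  83.82.132.0/24 (83.82.132.0 - 83.82.132.255) does not contain 83.82.134.138
  83.82.135.0/24 (83.82.135.0 - 83.82.135.255) does not contain 83.82.134.138
  83.82.128.0/22 (83.82.128.0 - 83.82.131.255) does not contain 83.82.134.138
  67.82.128.0/20 (67.82.128.0 - 67.82.143.255) does not contain 83.82.134.138
Longest matching prefix is /19 -> next hop R23.

R23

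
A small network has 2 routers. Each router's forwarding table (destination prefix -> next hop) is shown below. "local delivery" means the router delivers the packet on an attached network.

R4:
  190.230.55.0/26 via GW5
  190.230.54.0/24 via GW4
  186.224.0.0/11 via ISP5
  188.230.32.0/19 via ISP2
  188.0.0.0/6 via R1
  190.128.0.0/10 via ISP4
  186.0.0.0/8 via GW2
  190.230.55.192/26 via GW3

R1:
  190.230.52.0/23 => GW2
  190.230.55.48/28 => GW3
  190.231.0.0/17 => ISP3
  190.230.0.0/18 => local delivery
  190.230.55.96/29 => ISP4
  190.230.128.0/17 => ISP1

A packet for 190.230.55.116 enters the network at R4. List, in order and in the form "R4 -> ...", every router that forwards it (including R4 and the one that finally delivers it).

R4 -> R1

At R4: longest match for 190.230.55.116 is 188.0.0.0/6 -> R1
At R1: longest match for 190.230.55.116 is 190.230.0.0/18 -> local delivery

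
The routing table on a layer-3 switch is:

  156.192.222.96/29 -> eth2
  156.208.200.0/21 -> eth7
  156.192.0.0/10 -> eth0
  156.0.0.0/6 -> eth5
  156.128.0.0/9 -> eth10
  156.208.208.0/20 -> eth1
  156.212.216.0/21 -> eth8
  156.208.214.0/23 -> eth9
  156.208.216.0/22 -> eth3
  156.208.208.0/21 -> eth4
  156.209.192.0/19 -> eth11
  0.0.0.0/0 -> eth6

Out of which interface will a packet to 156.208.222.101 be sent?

eth1

Routes whose prefix contains 156.208.222.101:
  0.0.0.0/0 (default, matches everything) -> eth6
  156.0.0.0/6 (156.0.0.0 - 159.255.255.255) -> eth5
  156.128.0.0/9 (156.128.0.0 - 156.255.255.255) -> eth10
  156.192.0.0/10 (156.192.0.0 - 156.255.255.255) -> eth0
  156.208.208.0/20 (156.208.208.0 - 156.208.223.255) -> eth1
More-specific entries that do NOT match:
  156.192.222.96/29 (156.192.222.96 - 156.192.222.103) does not contain 156.208.222.101
  156.208.214.0/23 (156.208.214.0 - 156.208.215.255) does not contain 156.208.222.101
  156.208.216.0/22 (156.208.216.0 - 156.208.219.255) does not contain 156.208.222.101
  156.208.200.0/21 (156.208.200.0 - 156.208.207.255) does not contain 156.208.222.101
  156.212.216.0/21 (156.212.216.0 - 156.212.223.255) does not contain 156.208.222.101
  156.208.208.0/21 (156.208.208.0 - 156.208.215.255) does not contain 156.208.222.101
Longest matching prefix is /20 -> interface eth1.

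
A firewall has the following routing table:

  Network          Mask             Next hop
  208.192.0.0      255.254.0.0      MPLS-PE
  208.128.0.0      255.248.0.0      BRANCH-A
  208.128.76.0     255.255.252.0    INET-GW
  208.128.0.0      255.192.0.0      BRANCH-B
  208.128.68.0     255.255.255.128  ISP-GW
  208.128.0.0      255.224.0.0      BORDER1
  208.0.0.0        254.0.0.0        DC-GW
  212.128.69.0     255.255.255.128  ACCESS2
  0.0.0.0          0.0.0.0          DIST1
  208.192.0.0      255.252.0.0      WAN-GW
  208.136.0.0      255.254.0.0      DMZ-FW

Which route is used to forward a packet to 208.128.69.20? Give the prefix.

Entries matching 208.128.69.20:
  0.0.0.0/0 (default, matches everything)
  208.0.0.0/7 (208.0.0.0 - 209.255.255.255)
  208.128.0.0/10 (208.128.0.0 - 208.191.255.255)
  208.128.0.0/11 (208.128.0.0 - 208.159.255.255)
  208.128.0.0/13 (208.128.0.0 - 208.135.255.255)
Most specific is 208.128.0.0/13.

208.128.0.0/13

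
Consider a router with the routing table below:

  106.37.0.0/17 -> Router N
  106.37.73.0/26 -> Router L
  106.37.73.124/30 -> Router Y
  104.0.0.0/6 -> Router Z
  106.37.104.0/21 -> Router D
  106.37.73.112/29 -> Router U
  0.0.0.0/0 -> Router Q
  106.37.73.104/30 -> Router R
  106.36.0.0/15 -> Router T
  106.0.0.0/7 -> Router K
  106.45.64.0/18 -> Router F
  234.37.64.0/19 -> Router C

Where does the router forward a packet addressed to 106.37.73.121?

Router N

Routes whose prefix contains 106.37.73.121:
  0.0.0.0/0 (default, matches everything) -> Router Q
  104.0.0.0/6 (104.0.0.0 - 107.255.255.255) -> Router Z
  106.0.0.0/7 (106.0.0.0 - 107.255.255.255) -> Router K
  106.36.0.0/15 (106.36.0.0 - 106.37.255.255) -> Router T
  106.37.0.0/17 (106.37.0.0 - 106.37.127.255) -> Router N
More-specific entries that do NOT match:
  106.37.73.124/30 (106.37.73.124 - 106.37.73.127) does not contain 106.37.73.121
  106.37.73.104/30 (106.37.73.104 - 106.37.73.107) does not contain 106.37.73.121
  106.37.73.112/29 (106.37.73.112 - 106.37.73.119) does not contain 106.37.73.121
  106.37.73.0/26 (106.37.73.0 - 106.37.73.63) does not contain 106.37.73.121
  106.37.104.0/21 (106.37.104.0 - 106.37.111.255) does not contain 106.37.73.121
  234.37.64.0/19 (234.37.64.0 - 234.37.95.255) does not contain 106.37.73.121
  106.45.64.0/18 (106.45.64.0 - 106.45.127.255) does not contain 106.37.73.121
Longest matching prefix is /17 -> next hop Router N.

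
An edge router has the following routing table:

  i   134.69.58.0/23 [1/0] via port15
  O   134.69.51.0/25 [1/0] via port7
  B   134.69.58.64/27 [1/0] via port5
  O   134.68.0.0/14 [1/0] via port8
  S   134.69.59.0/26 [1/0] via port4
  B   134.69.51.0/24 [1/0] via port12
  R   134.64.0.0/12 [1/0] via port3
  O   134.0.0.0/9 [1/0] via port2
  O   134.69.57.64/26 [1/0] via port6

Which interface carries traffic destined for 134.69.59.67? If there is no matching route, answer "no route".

port15

Routes whose prefix contains 134.69.59.67:
  134.0.0.0/9 (134.0.0.0 - 134.127.255.255) -> port2
  134.64.0.0/12 (134.64.0.0 - 134.79.255.255) -> port3
  134.68.0.0/14 (134.68.0.0 - 134.71.255.255) -> port8
  134.69.58.0/23 (134.69.58.0 - 134.69.59.255) -> port15
More-specific entries that do NOT match:
  134.69.58.64/27 (134.69.58.64 - 134.69.58.95) does not contain 134.69.59.67
  134.69.59.0/26 (134.69.59.0 - 134.69.59.63) does not contain 134.69.59.67
  134.69.57.64/26 (134.69.57.64 - 134.69.57.127) does not contain 134.69.59.67
  134.69.51.0/25 (134.69.51.0 - 134.69.51.127) does not contain 134.69.59.67
  134.69.51.0/24 (134.69.51.0 - 134.69.51.255) does not contain 134.69.59.67
Longest matching prefix is /23 -> interface port15.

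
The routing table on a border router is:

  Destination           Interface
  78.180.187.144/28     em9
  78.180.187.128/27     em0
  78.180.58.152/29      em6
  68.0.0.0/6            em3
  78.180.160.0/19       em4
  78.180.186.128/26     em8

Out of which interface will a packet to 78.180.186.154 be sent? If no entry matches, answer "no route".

em8

Routes whose prefix contains 78.180.186.154:
  78.180.160.0/19 (78.180.160.0 - 78.180.191.255) -> em4
  78.180.186.128/26 (78.180.186.128 - 78.180.186.191) -> em8
More-specific entries that do NOT match:
  78.180.58.152/29 (78.180.58.152 - 78.180.58.159) does not contain 78.180.186.154
  78.180.187.144/28 (78.180.187.144 - 78.180.187.159) does not contain 78.180.186.154
  78.180.187.128/27 (78.180.187.128 - 78.180.187.159) does not contain 78.180.186.154
Longest matching prefix is /26 -> interface em8.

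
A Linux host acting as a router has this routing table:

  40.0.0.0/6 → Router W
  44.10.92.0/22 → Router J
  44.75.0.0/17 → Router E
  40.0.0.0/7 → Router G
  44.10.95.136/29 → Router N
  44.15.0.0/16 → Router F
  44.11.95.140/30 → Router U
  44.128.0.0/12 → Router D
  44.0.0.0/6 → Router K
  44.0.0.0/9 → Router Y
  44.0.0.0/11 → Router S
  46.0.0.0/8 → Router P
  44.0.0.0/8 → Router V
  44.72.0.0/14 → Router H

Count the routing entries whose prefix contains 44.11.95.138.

Prefixes containing 44.11.95.138:
  44.0.0.0/6 (44.0.0.0 - 47.255.255.255)
  44.0.0.0/8 (44.0.0.0 - 44.255.255.255)
  44.0.0.0/9 (44.0.0.0 - 44.127.255.255)
  44.0.0.0/11 (44.0.0.0 - 44.31.255.255)
Total matching entries: 4.

4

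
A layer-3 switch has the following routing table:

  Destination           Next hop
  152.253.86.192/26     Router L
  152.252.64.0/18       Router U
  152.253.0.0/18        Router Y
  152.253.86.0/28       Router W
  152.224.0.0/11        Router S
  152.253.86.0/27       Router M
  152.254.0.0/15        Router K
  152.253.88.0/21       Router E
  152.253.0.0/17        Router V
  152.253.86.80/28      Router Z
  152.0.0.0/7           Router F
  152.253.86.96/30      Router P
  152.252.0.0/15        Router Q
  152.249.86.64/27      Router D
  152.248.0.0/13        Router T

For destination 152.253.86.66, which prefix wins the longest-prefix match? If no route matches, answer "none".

Entries matching 152.253.86.66:
  152.0.0.0/7 (152.0.0.0 - 153.255.255.255)
  152.224.0.0/11 (152.224.0.0 - 152.255.255.255)
  152.248.0.0/13 (152.248.0.0 - 152.255.255.255)
  152.252.0.0/15 (152.252.0.0 - 152.253.255.255)
  152.253.0.0/17 (152.253.0.0 - 152.253.127.255)
Most specific is 152.253.0.0/17.

152.253.0.0/17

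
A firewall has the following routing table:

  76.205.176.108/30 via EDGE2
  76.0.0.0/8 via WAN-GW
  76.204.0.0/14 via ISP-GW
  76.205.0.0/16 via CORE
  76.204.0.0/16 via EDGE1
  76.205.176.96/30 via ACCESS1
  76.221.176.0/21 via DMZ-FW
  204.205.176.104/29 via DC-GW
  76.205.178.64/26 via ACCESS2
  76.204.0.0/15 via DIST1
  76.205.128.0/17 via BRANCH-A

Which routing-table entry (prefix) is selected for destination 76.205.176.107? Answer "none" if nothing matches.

Entries matching 76.205.176.107:
  76.0.0.0/8 (76.0.0.0 - 76.255.255.255)
  76.204.0.0/14 (76.204.0.0 - 76.207.255.255)
  76.204.0.0/15 (76.204.0.0 - 76.205.255.255)
  76.205.0.0/16 (76.205.0.0 - 76.205.255.255)
  76.205.128.0/17 (76.205.128.0 - 76.205.255.255)
Most specific is 76.205.128.0/17.

76.205.128.0/17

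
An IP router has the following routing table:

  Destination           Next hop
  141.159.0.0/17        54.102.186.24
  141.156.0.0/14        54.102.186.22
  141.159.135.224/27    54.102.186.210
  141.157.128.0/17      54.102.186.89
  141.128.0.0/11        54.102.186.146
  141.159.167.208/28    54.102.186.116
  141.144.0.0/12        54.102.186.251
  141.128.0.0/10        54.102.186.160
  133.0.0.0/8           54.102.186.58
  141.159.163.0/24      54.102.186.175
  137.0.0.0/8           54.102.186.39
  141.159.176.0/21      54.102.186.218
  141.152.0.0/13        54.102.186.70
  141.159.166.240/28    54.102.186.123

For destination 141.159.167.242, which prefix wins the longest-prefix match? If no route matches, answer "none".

Entries matching 141.159.167.242:
  141.128.0.0/10 (141.128.0.0 - 141.191.255.255)
  141.128.0.0/11 (141.128.0.0 - 141.159.255.255)
  141.144.0.0/12 (141.144.0.0 - 141.159.255.255)
  141.152.0.0/13 (141.152.0.0 - 141.159.255.255)
  141.156.0.0/14 (141.156.0.0 - 141.159.255.255)
Most specific is 141.156.0.0/14.

141.156.0.0/14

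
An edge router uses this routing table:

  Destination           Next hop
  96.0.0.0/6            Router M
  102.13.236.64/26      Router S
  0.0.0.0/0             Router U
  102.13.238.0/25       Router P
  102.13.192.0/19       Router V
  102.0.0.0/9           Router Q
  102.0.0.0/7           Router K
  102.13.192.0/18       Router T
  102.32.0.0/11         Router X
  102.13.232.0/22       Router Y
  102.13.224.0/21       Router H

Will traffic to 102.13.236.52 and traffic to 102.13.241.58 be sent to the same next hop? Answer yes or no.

yes

102.13.236.52: longest match 102.13.192.0/18 -> Router T
102.13.241.58: longest match 102.13.192.0/18 -> Router T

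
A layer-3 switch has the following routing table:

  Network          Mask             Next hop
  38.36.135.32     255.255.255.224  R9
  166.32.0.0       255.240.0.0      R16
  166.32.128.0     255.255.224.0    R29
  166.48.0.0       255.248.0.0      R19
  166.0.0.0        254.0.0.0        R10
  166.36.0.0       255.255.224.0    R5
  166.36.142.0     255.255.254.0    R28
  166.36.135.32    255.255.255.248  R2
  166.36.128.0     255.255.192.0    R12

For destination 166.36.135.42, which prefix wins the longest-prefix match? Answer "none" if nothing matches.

166.36.128.0/18

Entries matching 166.36.135.42:
  166.0.0.0/7 (166.0.0.0 - 167.255.255.255)
  166.32.0.0/12 (166.32.0.0 - 166.47.255.255)
  166.36.128.0/18 (166.36.128.0 - 166.36.191.255)
Most specific is 166.36.128.0/18.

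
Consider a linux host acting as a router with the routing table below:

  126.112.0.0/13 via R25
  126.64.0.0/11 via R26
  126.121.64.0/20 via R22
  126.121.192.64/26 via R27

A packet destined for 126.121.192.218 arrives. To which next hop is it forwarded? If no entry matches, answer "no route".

no route

No entry's prefix contains 126.121.192.218; there is no default route.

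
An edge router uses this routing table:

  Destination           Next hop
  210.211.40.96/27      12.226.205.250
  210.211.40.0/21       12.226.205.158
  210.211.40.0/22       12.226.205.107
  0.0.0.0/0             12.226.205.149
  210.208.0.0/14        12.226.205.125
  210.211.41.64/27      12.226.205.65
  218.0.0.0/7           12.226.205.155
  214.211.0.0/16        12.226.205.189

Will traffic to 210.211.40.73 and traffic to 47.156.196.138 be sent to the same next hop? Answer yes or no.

no

210.211.40.73: longest match 210.211.40.0/22 -> 12.226.205.107
47.156.196.138: longest match 0.0.0.0/0 -> 12.226.205.149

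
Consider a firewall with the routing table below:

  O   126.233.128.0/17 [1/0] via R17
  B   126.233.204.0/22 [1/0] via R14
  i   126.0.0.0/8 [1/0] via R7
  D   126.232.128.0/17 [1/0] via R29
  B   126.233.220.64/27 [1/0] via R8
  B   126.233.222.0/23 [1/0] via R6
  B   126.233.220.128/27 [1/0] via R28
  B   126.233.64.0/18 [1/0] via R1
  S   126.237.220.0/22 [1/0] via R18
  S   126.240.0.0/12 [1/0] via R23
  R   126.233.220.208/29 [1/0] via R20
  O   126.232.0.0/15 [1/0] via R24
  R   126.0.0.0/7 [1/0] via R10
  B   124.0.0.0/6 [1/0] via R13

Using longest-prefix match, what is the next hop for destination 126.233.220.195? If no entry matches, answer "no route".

R17

Routes whose prefix contains 126.233.220.195:
  124.0.0.0/6 (124.0.0.0 - 127.255.255.255) -> R13
  126.0.0.0/7 (126.0.0.0 - 127.255.255.255) -> R10
  126.0.0.0/8 (126.0.0.0 - 126.255.255.255) -> R7
  126.232.0.0/15 (126.232.0.0 - 126.233.255.255) -> R24
  126.233.128.0/17 (126.233.128.0 - 126.233.255.255) -> R17
More-specific entries that do NOT match:
  126.233.220.208/29 (126.233.220.208 - 126.233.220.215) does not contain 126.233.220.195
  126.233.220.64/27 (126.233.220.64 - 126.233.220.95) does not contain 126.233.220.195
  126.233.220.128/27 (126.233.220.128 - 126.233.220.159) does not contain 126.233.220.195
  126.233.222.0/23 (126.233.222.0 - 126.233.223.255) does not contain 126.233.220.195
  126.233.204.0/22 (126.233.204.0 - 126.233.207.255) does not contain 126.233.220.195
  126.237.220.0/22 (126.237.220.0 - 126.237.223.255) does not contain 126.233.220.195
  126.233.64.0/18 (126.233.64.0 - 126.233.127.255) does not contain 126.233.220.195
Longest matching prefix is /17 -> next hop R17.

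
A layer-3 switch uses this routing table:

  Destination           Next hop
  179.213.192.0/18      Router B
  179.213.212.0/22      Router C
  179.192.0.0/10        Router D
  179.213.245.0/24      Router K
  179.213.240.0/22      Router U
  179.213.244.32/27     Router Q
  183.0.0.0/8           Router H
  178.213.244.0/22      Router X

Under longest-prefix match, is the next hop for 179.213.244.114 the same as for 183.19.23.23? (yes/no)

179.213.244.114: longest match 179.213.192.0/18 -> Router B
183.19.23.23: longest match 183.0.0.0/8 -> Router H

no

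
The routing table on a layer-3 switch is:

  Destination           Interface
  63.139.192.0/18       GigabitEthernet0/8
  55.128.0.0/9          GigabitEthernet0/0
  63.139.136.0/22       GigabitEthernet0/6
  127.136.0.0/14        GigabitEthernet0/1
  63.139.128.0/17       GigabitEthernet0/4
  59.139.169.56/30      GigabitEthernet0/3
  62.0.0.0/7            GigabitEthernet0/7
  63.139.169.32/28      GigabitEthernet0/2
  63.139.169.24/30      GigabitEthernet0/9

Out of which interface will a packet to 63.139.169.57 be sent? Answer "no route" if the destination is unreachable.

Routes whose prefix contains 63.139.169.57:
  62.0.0.0/7 (62.0.0.0 - 63.255.255.255) -> GigabitEthernet0/7
  63.139.128.0/17 (63.139.128.0 - 63.139.255.255) -> GigabitEthernet0/4
More-specific entries that do NOT match:
  59.139.169.56/30 (59.139.169.56 - 59.139.169.59) does not contain 63.139.169.57
  63.139.169.24/30 (63.139.169.24 - 63.139.169.27) does not contain 63.139.169.57
  63.139.169.32/28 (63.139.169.32 - 63.139.169.47) does not contain 63.139.169.57
  63.139.136.0/22 (63.139.136.0 - 63.139.139.255) does not contain 63.139.169.57
  63.139.192.0/18 (63.139.192.0 - 63.139.255.255) does not contain 63.139.169.57
Longest matching prefix is /17 -> interface GigabitEthernet0/4.

GigabitEthernet0/4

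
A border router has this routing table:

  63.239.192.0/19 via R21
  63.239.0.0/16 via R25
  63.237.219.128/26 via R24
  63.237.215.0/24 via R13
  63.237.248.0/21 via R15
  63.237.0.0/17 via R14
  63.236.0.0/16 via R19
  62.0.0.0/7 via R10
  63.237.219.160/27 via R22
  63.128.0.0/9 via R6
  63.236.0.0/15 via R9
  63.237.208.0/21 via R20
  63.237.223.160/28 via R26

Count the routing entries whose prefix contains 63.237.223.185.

Prefixes containing 63.237.223.185:
  62.0.0.0/7 (62.0.0.0 - 63.255.255.255)
  63.128.0.0/9 (63.128.0.0 - 63.255.255.255)
  63.236.0.0/15 (63.236.0.0 - 63.237.255.255)
Total matching entries: 3.

3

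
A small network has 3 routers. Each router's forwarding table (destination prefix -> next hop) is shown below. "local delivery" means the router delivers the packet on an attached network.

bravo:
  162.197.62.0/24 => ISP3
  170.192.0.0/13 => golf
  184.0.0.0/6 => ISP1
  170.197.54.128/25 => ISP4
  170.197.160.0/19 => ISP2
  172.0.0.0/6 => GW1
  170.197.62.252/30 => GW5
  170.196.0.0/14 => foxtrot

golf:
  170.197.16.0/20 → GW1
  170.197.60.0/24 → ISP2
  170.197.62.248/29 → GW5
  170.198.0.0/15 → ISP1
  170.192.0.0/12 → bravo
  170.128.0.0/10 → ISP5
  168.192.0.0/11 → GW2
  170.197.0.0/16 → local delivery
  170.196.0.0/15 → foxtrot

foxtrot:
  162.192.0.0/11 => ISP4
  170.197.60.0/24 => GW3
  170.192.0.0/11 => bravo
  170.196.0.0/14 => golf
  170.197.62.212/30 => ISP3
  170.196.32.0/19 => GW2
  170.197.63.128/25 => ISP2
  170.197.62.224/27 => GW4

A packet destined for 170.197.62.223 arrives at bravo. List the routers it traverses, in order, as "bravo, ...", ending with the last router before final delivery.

bravo, foxtrot, golf

At bravo: longest match for 170.197.62.223 is 170.196.0.0/14 -> foxtrot
At foxtrot: longest match for 170.197.62.223 is 170.196.0.0/14 -> golf
At golf: longest match for 170.197.62.223 is 170.197.0.0/16 -> local delivery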